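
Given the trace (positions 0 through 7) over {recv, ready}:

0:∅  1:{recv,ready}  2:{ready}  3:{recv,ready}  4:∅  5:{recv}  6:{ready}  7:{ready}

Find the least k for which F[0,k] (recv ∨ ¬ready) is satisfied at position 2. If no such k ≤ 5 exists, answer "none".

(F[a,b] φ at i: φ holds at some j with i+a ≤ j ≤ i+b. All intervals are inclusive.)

Scan j = 2,3,… for (recv ∨ ¬ready):
  j=2: fails
  j=3: holds
First hit at j=3, so smallest k = 3-2 = 1.

1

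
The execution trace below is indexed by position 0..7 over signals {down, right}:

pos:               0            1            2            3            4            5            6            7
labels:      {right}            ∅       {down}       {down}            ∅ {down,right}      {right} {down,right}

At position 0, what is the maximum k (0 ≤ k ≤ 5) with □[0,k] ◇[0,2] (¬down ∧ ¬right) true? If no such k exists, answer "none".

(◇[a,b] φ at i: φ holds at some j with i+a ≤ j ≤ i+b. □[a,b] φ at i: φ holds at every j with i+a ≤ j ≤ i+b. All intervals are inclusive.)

◇[0,2] (¬down ∧ ¬right) must hold from j=0 onward; find where it first fails.
  j=0: holds
  j=1: holds
  j=2: holds
  j=3: holds
  j=4: holds
  j=5: fails
Holds on [0,4], so largest k = 4.

4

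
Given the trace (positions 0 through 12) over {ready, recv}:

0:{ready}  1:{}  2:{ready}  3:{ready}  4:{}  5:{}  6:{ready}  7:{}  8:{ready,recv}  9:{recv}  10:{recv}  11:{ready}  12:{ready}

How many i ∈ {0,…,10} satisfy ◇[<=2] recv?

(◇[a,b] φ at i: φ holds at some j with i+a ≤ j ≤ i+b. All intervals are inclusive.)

5

Evaluate at each i in [0,10]:
  i=0: ✗ (none in [0,2])
  i=1: ✗ (none in [1,3])
  i=2: ✗ (none in [2,4])
  i=3: ✗ (none in [3,5])
  i=4: ✗ (none in [4,6])
  i=5: ✗ (none in [5,7])
  i=6: ✓ (witness j=8)
  i=7: ✓ (witness j=8)
  i=8: ✓ (witness j=8)
  i=9: ✓ (witness j=9)
  i=10: ✓ (witness j=10)
Positions where it holds: {6, 7, 8, 9, 10} → 5.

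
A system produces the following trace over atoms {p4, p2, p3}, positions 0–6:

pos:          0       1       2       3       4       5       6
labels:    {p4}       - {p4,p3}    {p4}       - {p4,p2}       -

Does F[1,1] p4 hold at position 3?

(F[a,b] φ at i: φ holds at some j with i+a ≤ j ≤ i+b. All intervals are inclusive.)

Does not hold

Check p4 at each j in [4,4]:
  j=4: false
No position in the window satisfies it → formula fails.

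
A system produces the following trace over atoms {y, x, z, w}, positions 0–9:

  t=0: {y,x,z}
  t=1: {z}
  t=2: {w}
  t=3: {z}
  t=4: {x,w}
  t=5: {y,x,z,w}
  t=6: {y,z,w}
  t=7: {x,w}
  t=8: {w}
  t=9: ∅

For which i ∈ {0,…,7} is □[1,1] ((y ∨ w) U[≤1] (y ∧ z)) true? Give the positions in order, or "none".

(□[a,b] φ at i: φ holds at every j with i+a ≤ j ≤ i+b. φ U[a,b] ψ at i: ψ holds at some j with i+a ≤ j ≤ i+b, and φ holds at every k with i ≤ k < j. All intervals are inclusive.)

Evaluate at each i in [0,7]:
  i=0: ✗ (fails at j=1)
  i=1: ✗ (fails at j=2)
  i=2: ✗ (fails at j=3)
  i=3: ✓ (all of [4,4])
  i=4: ✓ (all of [5,5])
  i=5: ✓ (all of [6,6])
  i=6: ✗ (fails at j=7)
  i=7: ✗ (fails at j=8)

3, 4, 5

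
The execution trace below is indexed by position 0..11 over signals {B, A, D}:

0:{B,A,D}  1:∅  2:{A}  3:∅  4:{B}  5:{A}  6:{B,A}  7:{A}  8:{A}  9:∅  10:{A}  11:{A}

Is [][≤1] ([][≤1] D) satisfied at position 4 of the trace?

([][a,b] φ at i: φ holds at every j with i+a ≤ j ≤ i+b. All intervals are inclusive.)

No

Check [][≤1] D at every j in [4,5]:
  j=4: fails at 4
  j=5: fails at 5
Fails at j=4 → formula fails.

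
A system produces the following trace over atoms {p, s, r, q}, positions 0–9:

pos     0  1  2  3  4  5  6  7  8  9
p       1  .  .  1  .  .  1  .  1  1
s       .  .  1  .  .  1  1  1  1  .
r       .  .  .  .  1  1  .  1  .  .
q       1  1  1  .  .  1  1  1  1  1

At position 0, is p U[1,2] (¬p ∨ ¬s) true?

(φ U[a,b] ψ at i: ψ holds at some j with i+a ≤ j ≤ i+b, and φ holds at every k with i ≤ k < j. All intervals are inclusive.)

Need some j in [1,2] with (¬p ∨ ¬s), and p at every k in [0,j-1].
  j=1: (¬p ∨ ¬s) holds; p holds at every k in [0,0] → satisfied.

True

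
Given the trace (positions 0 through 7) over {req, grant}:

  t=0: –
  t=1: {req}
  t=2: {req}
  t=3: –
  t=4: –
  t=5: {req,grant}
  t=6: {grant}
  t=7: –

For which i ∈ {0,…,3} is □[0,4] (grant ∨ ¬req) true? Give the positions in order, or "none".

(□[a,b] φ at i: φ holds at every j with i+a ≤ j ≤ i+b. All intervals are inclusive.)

3

Evaluate at each i in [0,3]:
  i=0: ✗ (fails at j=1)
  i=1: ✗ (fails at j=1)
  i=2: ✗ (fails at j=2)
  i=3: ✓ (all of [3,7])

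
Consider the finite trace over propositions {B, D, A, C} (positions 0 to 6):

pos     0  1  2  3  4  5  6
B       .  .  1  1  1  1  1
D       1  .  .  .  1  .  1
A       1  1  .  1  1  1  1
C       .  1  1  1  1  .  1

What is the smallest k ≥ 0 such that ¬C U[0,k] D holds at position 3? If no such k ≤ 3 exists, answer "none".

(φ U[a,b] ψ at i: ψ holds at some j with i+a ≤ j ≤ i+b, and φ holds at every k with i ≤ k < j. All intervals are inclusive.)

Need earliest j ≥ 3 with D, and ¬C at every k in [3,j-1].
  j=3: rhs fails.
  j=4: rhs holds but lhs fails at k=3.
  j=5: rhs fails.
  j=6: rhs holds but lhs fails at k=3.
No witness within the range → none.

none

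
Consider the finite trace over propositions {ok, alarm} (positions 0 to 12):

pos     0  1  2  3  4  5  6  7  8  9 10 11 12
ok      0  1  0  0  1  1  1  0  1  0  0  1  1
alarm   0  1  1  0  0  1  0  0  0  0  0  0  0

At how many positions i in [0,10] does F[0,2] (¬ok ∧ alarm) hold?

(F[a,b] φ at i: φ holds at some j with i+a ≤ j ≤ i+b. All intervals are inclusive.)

3

Evaluate at each i in [0,10]:
  i=0: ✓ (witness j=2)
  i=1: ✓ (witness j=2)
  i=2: ✓ (witness j=2)
  i=3: ✗ (none in [3,5])
  i=4: ✗ (none in [4,6])
  i=5: ✗ (none in [5,7])
  i=6: ✗ (none in [6,8])
  i=7: ✗ (none in [7,9])
  i=8: ✗ (none in [8,10])
  i=9: ✗ (none in [9,11])
  i=10: ✗ (none in [10,12])
Positions where it holds: {0, 1, 2} → 3.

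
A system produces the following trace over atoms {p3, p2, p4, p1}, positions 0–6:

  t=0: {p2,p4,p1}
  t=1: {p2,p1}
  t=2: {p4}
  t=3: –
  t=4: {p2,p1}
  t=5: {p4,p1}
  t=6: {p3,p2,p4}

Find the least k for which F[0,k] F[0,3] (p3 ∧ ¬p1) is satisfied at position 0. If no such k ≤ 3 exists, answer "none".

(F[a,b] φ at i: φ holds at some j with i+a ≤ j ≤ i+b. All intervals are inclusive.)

Scan j = 0,1,… for F[0,3] (p3 ∧ ¬p1):
  j=0: fails
  j=1: fails
  j=2: fails
  j=3: holds
First hit at j=3, so smallest k = 3-0 = 3.

3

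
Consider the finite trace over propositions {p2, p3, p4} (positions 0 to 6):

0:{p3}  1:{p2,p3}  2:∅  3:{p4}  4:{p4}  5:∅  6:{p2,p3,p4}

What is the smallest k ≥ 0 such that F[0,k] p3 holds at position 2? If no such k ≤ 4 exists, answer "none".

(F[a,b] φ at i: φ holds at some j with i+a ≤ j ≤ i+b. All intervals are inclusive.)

Scan j = 2,3,… for p3:
  j=2: fails
  j=3: fails
  j=4: fails
  j=5: fails
  j=6: holds
First hit at j=6, so smallest k = 6-2 = 4.

4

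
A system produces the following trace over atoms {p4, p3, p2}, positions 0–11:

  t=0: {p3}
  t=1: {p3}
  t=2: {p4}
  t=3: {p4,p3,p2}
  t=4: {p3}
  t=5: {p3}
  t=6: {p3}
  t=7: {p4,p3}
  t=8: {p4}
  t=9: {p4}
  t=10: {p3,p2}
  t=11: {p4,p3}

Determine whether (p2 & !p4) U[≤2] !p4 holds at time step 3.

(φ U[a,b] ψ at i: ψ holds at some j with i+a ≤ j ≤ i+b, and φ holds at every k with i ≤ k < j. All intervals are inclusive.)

Need some j in [3,5] with !p4, and (p2 & !p4) at every k in [3,j-1].
  j=3: !p4 false.
  j=4: !p4 holds, but (p2 & !p4) fails at k=3 → not this j.
  j=5: !p4 holds, but (p2 & !p4) fails at k=3 → not this j.
No j in the window works → until fails.

Does not hold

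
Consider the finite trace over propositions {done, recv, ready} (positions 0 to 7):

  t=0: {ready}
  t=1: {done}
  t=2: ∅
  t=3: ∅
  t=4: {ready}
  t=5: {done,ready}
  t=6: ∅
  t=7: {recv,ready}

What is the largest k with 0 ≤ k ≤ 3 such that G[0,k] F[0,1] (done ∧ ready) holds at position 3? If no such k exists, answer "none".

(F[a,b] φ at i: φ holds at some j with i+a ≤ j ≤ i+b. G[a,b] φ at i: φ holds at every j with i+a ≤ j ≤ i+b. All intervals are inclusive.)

F[0,1] (done ∧ ready) must hold from j=3 onward; find where it first fails.
  j=3: fails → no k works.

none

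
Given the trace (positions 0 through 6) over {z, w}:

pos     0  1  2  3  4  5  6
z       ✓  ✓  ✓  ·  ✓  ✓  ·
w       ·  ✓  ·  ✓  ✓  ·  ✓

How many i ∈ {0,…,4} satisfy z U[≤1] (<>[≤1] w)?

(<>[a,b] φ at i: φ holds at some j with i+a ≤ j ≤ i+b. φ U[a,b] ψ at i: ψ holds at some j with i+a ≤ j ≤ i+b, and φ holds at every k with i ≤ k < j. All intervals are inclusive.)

5

Evaluate at each i in [0,4]:
  i=0: ✓ (rhs at j=0)
  i=1: ✓ (rhs at j=1)
  i=2: ✓ (rhs at j=2)
  i=3: ✓ (rhs at j=3)
  i=4: ✓ (rhs at j=4)
Positions where it holds: {0, 1, 2, 3, 4} → 5.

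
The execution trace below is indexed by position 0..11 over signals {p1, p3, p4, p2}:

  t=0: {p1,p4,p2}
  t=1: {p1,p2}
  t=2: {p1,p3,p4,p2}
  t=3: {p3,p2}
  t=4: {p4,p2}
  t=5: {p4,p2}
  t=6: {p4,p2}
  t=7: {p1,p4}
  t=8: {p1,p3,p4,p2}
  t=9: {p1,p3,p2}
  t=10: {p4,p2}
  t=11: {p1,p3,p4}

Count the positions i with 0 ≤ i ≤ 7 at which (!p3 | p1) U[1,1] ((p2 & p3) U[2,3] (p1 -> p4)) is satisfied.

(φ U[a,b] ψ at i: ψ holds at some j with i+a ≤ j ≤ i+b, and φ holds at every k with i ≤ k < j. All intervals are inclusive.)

2

Evaluate at each i in [0,7]:
  i=0: ✗ (no rhs in [1,1])
  i=1: ✓ (rhs at j=2; lhs holds on [1,1])
  i=2: ✗ (no rhs in [3,3])
  i=3: ✗ (no rhs in [4,4])
  i=4: ✗ (no rhs in [5,5])
  i=5: ✗ (no rhs in [6,6])
  i=6: ✗ (no rhs in [7,7])
  i=7: ✓ (rhs at j=8; lhs holds on [7,7])
Positions where it holds: {1, 7} → 2.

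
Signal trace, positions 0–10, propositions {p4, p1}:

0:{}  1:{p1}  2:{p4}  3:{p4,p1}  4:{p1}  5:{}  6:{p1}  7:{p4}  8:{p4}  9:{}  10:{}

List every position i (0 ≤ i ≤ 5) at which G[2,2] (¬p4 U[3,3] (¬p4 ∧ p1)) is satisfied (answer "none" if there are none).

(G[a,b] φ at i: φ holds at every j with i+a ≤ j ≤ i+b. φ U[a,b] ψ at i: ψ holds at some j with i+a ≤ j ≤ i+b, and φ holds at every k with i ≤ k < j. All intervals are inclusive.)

Evaluate at each i in [0,5]:
  i=0: ✗ (fails at j=2)
  i=1: ✗ (fails at j=3)
  i=2: ✗ (fails at j=4)
  i=3: ✗ (fails at j=5)
  i=4: ✗ (fails at j=6)
  i=5: ✗ (fails at j=7)

none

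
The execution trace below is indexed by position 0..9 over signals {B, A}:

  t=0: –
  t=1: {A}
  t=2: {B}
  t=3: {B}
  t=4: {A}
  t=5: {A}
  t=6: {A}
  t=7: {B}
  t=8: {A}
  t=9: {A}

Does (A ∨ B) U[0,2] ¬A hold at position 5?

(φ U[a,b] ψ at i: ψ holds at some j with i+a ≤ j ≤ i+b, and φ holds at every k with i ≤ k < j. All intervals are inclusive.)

Need some j in [5,7] with ¬A, and (A ∨ B) at every k in [5,j-1].
  j=5: ¬A false.
  j=6: ¬A false.
  j=7: ¬A holds; (A ∨ B) holds at every k in [5,6] → satisfied.

Holds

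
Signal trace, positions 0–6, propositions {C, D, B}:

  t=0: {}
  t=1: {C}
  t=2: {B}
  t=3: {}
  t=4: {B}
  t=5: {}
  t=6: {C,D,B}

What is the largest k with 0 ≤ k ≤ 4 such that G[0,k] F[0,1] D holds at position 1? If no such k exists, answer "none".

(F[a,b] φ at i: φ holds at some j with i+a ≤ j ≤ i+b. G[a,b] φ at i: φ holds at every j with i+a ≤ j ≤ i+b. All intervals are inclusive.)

none

F[0,1] D must hold from j=1 onward; find where it first fails.
  j=1: fails → no k works.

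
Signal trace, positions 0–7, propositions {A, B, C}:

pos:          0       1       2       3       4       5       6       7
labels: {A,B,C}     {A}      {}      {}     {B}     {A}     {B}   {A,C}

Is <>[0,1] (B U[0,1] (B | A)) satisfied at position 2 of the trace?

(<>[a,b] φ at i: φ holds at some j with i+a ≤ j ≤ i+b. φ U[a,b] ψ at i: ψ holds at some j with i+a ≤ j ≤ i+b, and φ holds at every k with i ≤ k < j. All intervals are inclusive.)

Check (B U[0,1] (B | A)) at each j in [2,3]:
  j=2: fails
  j=3: fails
No position in the window satisfies it → formula fails.

No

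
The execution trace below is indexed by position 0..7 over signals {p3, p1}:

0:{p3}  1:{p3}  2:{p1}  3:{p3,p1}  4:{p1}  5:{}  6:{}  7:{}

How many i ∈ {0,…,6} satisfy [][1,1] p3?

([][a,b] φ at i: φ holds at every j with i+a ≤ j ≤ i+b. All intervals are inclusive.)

Evaluate at each i in [0,6]:
  i=0: ✓ (all of [1,1])
  i=1: ✗ (fails at j=2)
  i=2: ✓ (all of [3,3])
  i=3: ✗ (fails at j=4)
  i=4: ✗ (fails at j=5)
  i=5: ✗ (fails at j=6)
  i=6: ✗ (fails at j=7)
Positions where it holds: {0, 2} → 2.

2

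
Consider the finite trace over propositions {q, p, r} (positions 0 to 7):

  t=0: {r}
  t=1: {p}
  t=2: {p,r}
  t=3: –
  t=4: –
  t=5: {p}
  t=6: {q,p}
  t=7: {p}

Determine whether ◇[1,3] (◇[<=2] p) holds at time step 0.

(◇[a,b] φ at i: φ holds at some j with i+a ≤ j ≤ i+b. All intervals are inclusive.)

Check ◇[<=2] p at each j in [1,3]:
  j=1: holds (witness at 1)
  j=2: holds (witness at 2)
  j=3: holds (witness at 5)
Found at j=1 → formula holds.

Holds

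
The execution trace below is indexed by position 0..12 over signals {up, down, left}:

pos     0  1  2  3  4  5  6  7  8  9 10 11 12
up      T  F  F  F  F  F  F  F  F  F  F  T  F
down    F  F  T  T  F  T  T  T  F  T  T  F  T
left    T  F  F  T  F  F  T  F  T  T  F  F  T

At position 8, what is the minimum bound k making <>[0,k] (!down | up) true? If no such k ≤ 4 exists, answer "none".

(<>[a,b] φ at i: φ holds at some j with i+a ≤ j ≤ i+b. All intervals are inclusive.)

0

Scan j = 8,9,… for (!down | up):
  j=8: holds
First hit at j=8, so smallest k = 8-8 = 0.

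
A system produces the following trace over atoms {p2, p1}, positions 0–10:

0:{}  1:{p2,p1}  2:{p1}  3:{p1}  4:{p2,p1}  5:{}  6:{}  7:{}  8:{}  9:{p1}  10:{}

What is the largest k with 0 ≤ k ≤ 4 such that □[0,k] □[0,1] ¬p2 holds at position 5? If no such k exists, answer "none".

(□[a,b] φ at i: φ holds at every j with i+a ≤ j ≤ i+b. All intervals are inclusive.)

4

□[0,1] ¬p2 must hold from j=5 onward; find where it first fails.
  j=5: holds
  j=6: holds
  j=7: holds
  j=8: holds
  j=9: holds
Holds through j=9; largest k = 4.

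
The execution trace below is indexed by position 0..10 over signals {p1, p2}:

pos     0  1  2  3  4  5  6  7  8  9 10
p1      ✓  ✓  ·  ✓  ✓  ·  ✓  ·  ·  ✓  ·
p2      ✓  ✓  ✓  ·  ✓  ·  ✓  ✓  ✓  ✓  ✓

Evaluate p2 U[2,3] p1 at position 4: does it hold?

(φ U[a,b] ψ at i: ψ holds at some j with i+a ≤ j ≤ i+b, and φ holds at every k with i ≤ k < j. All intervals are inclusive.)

Does not hold

Need some j in [6,7] with p1, and p2 at every k in [4,j-1].
  j=6: p1 holds, but p2 fails at k=5 → not this j.
  j=7: p1 false.
No j in the window works → until fails.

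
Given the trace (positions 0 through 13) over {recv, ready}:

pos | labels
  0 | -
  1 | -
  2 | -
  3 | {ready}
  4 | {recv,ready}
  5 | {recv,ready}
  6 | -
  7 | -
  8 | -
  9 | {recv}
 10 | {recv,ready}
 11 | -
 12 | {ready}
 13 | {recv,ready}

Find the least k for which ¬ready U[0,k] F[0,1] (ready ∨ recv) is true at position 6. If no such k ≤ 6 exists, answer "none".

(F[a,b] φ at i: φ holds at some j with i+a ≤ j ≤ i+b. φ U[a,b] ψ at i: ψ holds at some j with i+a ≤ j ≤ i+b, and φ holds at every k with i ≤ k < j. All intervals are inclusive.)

Need earliest j ≥ 6 with F[0,1] (ready ∨ recv), and ¬ready at every k in [6,j-1].
  j=6: rhs fails.
  j=7: rhs fails.
  j=8: rhs holds; lhs holds on [6,7]. k = 2.

2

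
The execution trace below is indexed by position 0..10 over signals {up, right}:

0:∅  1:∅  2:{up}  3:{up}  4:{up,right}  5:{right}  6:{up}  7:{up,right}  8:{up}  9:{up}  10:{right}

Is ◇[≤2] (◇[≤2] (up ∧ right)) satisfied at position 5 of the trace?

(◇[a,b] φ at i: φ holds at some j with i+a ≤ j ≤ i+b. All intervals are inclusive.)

Yes

Check ◇[≤2] (up ∧ right) at each j in [5,7]:
  j=5: holds (witness at 7)
  j=6: holds (witness at 7)
  j=7: holds (witness at 7)
Found at j=5 → formula holds.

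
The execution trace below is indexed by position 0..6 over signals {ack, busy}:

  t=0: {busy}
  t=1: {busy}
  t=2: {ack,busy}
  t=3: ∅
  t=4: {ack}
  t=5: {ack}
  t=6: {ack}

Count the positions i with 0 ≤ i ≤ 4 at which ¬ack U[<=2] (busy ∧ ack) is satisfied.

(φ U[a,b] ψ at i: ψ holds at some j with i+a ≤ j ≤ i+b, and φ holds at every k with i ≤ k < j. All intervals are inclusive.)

3

Evaluate at each i in [0,4]:
  i=0: ✓ (rhs at j=2; lhs holds on [0,1])
  i=1: ✓ (rhs at j=2; lhs holds on [1,1])
  i=2: ✓ (rhs at j=2)
  i=3: ✗ (no rhs in [3,5])
  i=4: ✗ (no rhs in [4,6])
Positions where it holds: {0, 1, 2} → 3.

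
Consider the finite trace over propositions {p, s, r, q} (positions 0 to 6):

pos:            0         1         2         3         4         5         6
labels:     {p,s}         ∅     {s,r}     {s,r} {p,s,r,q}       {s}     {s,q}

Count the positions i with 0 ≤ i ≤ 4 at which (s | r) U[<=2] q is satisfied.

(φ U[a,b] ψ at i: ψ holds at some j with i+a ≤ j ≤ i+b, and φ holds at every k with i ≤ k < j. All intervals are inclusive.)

Evaluate at each i in [0,4]:
  i=0: ✗ (no rhs in [0,2])
  i=1: ✗ (no rhs in [1,3])
  i=2: ✓ (rhs at j=4; lhs holds on [2,3])
  i=3: ✓ (rhs at j=4; lhs holds on [3,3])
  i=4: ✓ (rhs at j=4)
Positions where it holds: {2, 3, 4} → 3.

3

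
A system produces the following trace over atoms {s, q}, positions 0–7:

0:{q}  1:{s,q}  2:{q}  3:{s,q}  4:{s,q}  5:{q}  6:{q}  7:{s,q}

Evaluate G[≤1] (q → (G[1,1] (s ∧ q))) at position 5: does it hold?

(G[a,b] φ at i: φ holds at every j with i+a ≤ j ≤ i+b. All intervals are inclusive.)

Check (q → (G[1,1] (s ∧ q))) at every j in [5,6]:
  j=5: antecedent true; consequent fails at 6 → ✗
  j=6: antecedent true; consequent holds on [7,7] → ✓
Fails at j=5 → formula fails.

Does not hold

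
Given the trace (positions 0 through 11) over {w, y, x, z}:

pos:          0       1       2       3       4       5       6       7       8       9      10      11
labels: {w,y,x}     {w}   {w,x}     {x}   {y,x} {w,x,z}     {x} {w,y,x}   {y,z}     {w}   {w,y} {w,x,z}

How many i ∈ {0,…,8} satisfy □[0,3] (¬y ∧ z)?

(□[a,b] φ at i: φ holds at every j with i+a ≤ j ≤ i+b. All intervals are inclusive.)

Evaluate at each i in [0,8]:
  i=0: ✗ (fails at j=0)
  i=1: ✗ (fails at j=1)
  i=2: ✗ (fails at j=2)
  i=3: ✗ (fails at j=3)
  i=4: ✗ (fails at j=4)
  i=5: ✗ (fails at j=6)
  i=6: ✗ (fails at j=6)
  i=7: ✗ (fails at j=7)
  i=8: ✗ (fails at j=8)
Positions where it holds: {} → 0.

0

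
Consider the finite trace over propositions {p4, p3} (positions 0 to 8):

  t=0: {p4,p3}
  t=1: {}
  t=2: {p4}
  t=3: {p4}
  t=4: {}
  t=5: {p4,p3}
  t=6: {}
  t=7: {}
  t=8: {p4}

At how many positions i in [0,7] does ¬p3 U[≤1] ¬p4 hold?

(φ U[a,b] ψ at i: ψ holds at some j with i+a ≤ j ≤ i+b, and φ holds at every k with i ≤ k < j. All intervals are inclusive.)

5

Evaluate at each i in [0,7]:
  i=0: ✗ (lhs fails at k=0 before rhs at j=1)
  i=1: ✓ (rhs at j=1)
  i=2: ✗ (no rhs in [2,3])
  i=3: ✓ (rhs at j=4; lhs holds on [3,3])
  i=4: ✓ (rhs at j=4)
  i=5: ✗ (lhs fails at k=5 before rhs at j=6)
  i=6: ✓ (rhs at j=6)
  i=7: ✓ (rhs at j=7)
Positions where it holds: {1, 3, 4, 6, 7} → 5.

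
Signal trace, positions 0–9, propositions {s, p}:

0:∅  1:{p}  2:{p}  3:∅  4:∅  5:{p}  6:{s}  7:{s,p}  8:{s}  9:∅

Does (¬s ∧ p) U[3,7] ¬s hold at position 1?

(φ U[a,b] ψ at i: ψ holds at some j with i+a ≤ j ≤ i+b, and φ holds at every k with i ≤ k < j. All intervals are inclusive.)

False

Need some j in [4,8] with ¬s, and (¬s ∧ p) at every k in [1,j-1].
  j=4: ¬s holds, but (¬s ∧ p) fails at k=3 → not this j.
  j=5: ¬s holds, but (¬s ∧ p) fails at k=3 → not this j.
  j=6: ¬s false.
  j=7: ¬s false.
  j=8: ¬s false.
No j in the window works → until fails.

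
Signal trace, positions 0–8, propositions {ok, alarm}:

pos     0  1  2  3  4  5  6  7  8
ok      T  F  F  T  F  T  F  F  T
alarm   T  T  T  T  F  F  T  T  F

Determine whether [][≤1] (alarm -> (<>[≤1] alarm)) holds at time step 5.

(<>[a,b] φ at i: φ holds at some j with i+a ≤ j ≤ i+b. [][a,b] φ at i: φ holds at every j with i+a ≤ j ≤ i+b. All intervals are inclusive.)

True

Check (alarm -> (<>[≤1] alarm)) at every j in [5,6]:
  j=5: antecedent false → ✓
  j=6: antecedent true; consequent holds (witness at 6) → ✓
All positions satisfy it → formula holds.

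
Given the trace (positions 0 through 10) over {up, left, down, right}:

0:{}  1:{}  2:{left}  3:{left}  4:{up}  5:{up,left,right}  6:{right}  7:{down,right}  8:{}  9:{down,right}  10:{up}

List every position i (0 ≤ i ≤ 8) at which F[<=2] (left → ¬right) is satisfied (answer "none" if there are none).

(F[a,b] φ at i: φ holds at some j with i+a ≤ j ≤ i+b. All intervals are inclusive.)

Evaluate at each i in [0,8]:
  i=0: ✓ (witness j=0)
  i=1: ✓ (witness j=1)
  i=2: ✓ (witness j=2)
  i=3: ✓ (witness j=3)
  i=4: ✓ (witness j=4)
  i=5: ✓ (witness j=6)
  i=6: ✓ (witness j=6)
  i=7: ✓ (witness j=7)
  i=8: ✓ (witness j=8)

0, 1, 2, 3, 4, 5, 6, 7, 8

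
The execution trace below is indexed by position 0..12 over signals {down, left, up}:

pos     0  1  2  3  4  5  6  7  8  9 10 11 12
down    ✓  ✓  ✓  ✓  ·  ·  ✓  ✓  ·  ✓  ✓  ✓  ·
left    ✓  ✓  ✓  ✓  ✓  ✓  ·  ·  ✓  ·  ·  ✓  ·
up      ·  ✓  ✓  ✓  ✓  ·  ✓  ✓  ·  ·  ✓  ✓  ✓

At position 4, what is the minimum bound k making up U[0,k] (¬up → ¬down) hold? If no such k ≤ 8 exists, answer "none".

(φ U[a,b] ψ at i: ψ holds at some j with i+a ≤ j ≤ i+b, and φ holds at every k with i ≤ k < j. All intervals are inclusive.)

Need earliest j ≥ 4 with (¬up → ¬down), and up at every k in [4,j-1].
  j=4: rhs holds (empty prefix). k = 0.

0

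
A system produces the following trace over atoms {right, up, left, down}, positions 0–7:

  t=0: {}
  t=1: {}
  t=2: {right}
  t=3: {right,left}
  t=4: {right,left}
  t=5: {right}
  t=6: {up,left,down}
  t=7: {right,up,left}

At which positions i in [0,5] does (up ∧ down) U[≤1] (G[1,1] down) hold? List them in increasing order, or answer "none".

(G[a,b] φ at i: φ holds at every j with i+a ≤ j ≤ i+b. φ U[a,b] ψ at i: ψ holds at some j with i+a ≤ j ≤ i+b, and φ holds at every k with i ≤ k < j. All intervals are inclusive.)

5

Evaluate at each i in [0,5]:
  i=0: ✗ (no rhs in [0,1])
  i=1: ✗ (no rhs in [1,2])
  i=2: ✗ (no rhs in [2,3])
  i=3: ✗ (no rhs in [3,4])
  i=4: ✗ (lhs fails at k=4 before rhs at j=5)
  i=5: ✓ (rhs at j=5)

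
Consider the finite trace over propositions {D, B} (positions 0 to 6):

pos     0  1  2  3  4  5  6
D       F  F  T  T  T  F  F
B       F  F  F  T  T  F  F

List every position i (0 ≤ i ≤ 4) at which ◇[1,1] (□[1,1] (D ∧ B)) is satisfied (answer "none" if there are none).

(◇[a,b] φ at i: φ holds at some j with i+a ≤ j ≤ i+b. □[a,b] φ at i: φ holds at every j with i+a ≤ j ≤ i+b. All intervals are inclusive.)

Evaluate at each i in [0,4]:
  i=0: ✗ (none in [1,1])
  i=1: ✓ (witness j=2)
  i=2: ✓ (witness j=3)
  i=3: ✗ (none in [4,4])
  i=4: ✗ (none in [5,5])

1, 2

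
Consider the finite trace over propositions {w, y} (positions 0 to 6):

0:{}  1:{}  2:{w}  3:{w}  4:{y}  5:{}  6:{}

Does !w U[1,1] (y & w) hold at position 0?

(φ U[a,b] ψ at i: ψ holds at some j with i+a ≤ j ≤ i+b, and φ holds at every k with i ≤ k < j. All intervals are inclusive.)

Need some j in [1,1] with (y & w), and !w at every k in [0,j-1].
  j=1: (y & w) false.
No j in the window works → until fails.

False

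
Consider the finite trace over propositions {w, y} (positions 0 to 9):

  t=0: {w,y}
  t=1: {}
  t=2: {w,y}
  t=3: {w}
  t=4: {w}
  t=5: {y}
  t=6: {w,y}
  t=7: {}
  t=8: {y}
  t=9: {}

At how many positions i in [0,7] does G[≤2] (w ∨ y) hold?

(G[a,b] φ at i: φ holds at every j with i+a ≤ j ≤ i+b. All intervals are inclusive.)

Evaluate at each i in [0,7]:
  i=0: ✗ (fails at j=1)
  i=1: ✗ (fails at j=1)
  i=2: ✓ (all of [2,4])
  i=3: ✓ (all of [3,5])
  i=4: ✓ (all of [4,6])
  i=5: ✗ (fails at j=7)
  i=6: ✗ (fails at j=7)
  i=7: ✗ (fails at j=7)
Positions where it holds: {2, 3, 4} → 3.

3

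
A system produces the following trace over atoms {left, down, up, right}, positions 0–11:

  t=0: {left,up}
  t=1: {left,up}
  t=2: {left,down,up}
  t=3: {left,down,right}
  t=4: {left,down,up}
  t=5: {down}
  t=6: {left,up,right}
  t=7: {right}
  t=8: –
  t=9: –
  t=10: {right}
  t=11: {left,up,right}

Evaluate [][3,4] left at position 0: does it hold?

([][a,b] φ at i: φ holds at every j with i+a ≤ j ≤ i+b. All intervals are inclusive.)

Check left at every j in [3,4]:
  j=3: true
  j=4: true
All positions satisfy it → formula holds.

Holds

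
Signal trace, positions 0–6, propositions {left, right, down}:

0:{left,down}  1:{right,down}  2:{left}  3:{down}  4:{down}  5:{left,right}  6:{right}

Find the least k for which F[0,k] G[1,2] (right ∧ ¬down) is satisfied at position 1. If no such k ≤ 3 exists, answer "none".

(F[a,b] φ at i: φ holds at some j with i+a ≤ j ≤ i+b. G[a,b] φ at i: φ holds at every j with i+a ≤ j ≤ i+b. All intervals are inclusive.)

3

Scan j = 1,2,… for G[1,2] (right ∧ ¬down):
  j=1: fails
  j=2: fails
  j=3: fails
  j=4: holds
First hit at j=4, so smallest k = 4-1 = 3.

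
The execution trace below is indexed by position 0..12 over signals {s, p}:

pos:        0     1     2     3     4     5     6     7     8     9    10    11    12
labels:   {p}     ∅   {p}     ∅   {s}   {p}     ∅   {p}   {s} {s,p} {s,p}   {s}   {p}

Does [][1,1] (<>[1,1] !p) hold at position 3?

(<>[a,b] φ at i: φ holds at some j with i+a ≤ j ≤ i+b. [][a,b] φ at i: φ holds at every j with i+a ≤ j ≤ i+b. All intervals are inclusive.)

No

Check <>[1,1] !p at every j in [4,4]:
  j=4: fails (none in [5,5])
Fails at j=4 → formula fails.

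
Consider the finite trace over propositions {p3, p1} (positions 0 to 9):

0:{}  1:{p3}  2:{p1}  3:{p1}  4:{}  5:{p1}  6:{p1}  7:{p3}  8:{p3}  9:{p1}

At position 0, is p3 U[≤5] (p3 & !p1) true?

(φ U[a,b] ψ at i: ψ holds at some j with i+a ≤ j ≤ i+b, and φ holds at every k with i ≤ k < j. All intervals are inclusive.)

False

Need some j in [0,5] with (p3 & !p1), and p3 at every k in [0,j-1].
  j=0: (p3 & !p1) false.
  j=1: (p3 & !p1) holds, but p3 fails at k=0 → not this j.
  j=2: (p3 & !p1) false.
  j=3: (p3 & !p1) false.
  j=4: (p3 & !p1) false.
  j=5: (p3 & !p1) false.
No j in the window works → until fails.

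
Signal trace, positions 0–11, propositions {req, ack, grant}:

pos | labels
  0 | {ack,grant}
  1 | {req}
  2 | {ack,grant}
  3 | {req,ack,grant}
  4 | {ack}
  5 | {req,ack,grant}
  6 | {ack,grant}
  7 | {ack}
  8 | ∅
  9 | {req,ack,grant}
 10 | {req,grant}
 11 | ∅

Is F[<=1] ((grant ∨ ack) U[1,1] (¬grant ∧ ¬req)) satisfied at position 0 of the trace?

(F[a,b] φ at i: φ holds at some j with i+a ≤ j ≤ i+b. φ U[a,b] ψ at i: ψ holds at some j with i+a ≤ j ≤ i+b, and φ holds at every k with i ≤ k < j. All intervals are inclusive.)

No

Check ((grant ∨ ack) U[1,1] (¬grant ∧ ¬req)) at each j in [0,1]:
  j=0: fails
  j=1: fails
No position in the window satisfies it → formula fails.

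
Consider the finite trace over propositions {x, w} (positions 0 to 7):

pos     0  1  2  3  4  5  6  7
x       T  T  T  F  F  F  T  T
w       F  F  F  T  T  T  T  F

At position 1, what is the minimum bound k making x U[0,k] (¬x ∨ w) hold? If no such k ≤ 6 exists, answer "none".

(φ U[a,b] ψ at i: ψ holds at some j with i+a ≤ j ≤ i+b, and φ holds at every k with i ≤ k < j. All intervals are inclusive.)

2

Need earliest j ≥ 1 with (¬x ∨ w), and x at every k in [1,j-1].
  j=1: rhs fails.
  j=2: rhs fails.
  j=3: rhs holds; lhs holds on [1,2]. k = 2.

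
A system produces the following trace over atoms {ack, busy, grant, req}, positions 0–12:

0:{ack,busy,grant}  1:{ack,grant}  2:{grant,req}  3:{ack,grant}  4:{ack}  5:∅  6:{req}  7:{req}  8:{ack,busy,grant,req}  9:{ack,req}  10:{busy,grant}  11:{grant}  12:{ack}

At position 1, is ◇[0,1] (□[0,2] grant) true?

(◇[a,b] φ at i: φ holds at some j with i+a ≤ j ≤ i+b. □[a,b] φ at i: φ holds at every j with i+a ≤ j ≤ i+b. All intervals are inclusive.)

Check □[0,2] grant at each j in [1,2]:
  j=1: holds on [1,3]
  j=2: fails at 4
Found at j=1 → formula holds.

Yes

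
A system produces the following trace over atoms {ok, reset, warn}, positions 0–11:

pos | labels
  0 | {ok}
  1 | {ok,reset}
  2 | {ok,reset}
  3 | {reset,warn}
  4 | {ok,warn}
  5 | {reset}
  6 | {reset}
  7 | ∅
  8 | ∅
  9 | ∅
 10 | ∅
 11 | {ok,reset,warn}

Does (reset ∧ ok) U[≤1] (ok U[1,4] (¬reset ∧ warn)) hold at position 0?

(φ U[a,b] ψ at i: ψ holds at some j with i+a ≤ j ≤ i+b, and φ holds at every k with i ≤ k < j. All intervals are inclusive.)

No

Need some j in [0,1] with (ok U[1,4] (¬reset ∧ warn)), and (reset ∧ ok) at every k in [0,j-1].
  j=0: (ok U[1,4] (¬reset ∧ warn)) — fails.
  j=1: (ok U[1,4] (¬reset ∧ warn)) — fails.
No j in the window works → until fails.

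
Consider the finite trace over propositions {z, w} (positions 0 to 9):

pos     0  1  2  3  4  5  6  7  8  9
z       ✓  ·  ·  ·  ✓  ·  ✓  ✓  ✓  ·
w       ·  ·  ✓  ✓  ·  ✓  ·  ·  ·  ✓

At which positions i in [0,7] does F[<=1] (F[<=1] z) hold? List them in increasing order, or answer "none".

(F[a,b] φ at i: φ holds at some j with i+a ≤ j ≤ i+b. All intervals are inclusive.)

0, 2, 3, 4, 5, 6, 7

Evaluate at each i in [0,7]:
  i=0: ✓ (witness j=0)
  i=1: ✗ (none in [1,2])
  i=2: ✓ (witness j=3)
  i=3: ✓ (witness j=3)
  i=4: ✓ (witness j=4)
  i=5: ✓ (witness j=5)
  i=6: ✓ (witness j=6)
  i=7: ✓ (witness j=7)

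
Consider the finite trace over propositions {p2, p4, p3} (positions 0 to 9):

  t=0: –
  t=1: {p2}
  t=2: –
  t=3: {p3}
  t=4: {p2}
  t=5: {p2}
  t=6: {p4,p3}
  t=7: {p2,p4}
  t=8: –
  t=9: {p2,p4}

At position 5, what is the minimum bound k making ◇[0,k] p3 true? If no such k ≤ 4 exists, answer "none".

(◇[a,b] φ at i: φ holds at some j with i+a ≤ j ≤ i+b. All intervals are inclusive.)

1

Scan j = 5,6,… for p3:
  j=5: fails
  j=6: holds
First hit at j=6, so smallest k = 6-5 = 1.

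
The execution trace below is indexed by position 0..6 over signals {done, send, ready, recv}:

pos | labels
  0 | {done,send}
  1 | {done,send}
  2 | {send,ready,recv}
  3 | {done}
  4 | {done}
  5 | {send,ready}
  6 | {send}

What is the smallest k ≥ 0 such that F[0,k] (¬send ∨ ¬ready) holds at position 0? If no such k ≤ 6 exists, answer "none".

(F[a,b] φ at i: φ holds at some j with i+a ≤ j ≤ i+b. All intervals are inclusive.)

Scan j = 0,1,… for (¬send ∨ ¬ready):
  j=0: holds
First hit at j=0, so smallest k = 0-0 = 0.

0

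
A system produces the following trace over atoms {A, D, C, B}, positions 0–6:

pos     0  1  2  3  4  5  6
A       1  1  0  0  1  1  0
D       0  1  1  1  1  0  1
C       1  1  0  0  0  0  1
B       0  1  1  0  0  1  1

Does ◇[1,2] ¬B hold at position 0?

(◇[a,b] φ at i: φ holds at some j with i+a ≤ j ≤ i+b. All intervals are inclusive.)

Check ¬B at each j in [1,2]:
  j=1: false
  j=2: false
No position in the window satisfies it → formula fails.

False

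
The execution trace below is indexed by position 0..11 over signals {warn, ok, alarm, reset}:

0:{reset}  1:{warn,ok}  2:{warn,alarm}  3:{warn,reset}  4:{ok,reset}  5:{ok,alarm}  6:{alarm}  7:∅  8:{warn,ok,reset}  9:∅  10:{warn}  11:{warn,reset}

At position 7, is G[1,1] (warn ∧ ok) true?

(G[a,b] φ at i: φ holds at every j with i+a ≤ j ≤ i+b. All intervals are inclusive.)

Yes

Check (warn ∧ ok) at every j in [8,8]:
  j=8: true
All positions satisfy it → formula holds.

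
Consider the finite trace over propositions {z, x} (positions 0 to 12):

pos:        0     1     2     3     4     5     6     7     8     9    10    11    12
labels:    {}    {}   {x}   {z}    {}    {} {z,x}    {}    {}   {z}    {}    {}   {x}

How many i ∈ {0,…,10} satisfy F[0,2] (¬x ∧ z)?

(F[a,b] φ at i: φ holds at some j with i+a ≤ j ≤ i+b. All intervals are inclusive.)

Evaluate at each i in [0,10]:
  i=0: ✗ (none in [0,2])
  i=1: ✓ (witness j=3)
  i=2: ✓ (witness j=3)
  i=3: ✓ (witness j=3)
  i=4: ✗ (none in [4,6])
  i=5: ✗ (none in [5,7])
  i=6: ✗ (none in [6,8])
  i=7: ✓ (witness j=9)
  i=8: ✓ (witness j=9)
  i=9: ✓ (witness j=9)
  i=10: ✗ (none in [10,12])
Positions where it holds: {1, 2, 3, 7, 8, 9} → 6.

6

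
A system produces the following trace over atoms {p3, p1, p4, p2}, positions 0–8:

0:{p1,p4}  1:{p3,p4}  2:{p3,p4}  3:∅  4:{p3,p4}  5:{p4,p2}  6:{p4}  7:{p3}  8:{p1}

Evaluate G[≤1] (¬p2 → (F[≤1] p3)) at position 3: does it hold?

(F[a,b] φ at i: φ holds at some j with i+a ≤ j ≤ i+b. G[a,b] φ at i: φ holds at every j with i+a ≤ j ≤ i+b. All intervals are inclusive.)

Check (¬p2 → (F[≤1] p3)) at every j in [3,4]:
  j=3: antecedent true; consequent holds (witness at 4) → ✓
  j=4: antecedent true; consequent holds (witness at 4) → ✓
All positions satisfy it → formula holds.

Holds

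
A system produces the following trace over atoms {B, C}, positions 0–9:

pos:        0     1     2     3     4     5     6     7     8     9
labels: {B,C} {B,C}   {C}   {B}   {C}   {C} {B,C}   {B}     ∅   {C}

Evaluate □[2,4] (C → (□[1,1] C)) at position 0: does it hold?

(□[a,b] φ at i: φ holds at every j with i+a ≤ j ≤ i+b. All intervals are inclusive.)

False

Check (C → (□[1,1] C)) at every j in [2,4]:
  j=2: antecedent true; consequent fails at 3 → ✗
  j=3: antecedent false → ✓
  j=4: antecedent true; consequent holds on [5,5] → ✓
Fails at j=2 → formula fails.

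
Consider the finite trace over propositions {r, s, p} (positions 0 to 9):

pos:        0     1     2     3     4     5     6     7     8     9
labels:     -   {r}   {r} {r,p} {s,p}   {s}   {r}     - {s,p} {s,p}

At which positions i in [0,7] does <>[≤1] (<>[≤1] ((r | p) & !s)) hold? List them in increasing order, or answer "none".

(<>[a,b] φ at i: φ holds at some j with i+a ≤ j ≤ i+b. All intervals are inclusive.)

Evaluate at each i in [0,7]:
  i=0: ✓ (witness j=0)
  i=1: ✓ (witness j=1)
  i=2: ✓ (witness j=2)
  i=3: ✓ (witness j=3)
  i=4: ✓ (witness j=5)
  i=5: ✓ (witness j=5)
  i=6: ✓ (witness j=6)
  i=7: ✗ (none in [7,8])

0, 1, 2, 3, 4, 5, 6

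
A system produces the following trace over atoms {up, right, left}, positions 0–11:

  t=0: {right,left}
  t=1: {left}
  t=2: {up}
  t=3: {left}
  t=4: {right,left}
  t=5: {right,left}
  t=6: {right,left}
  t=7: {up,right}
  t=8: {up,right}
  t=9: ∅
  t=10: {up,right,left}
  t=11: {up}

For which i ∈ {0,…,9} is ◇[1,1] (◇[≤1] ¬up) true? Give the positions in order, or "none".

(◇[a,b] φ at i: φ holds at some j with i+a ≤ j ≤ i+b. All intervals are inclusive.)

0, 1, 2, 3, 4, 5, 7, 8

Evaluate at each i in [0,9]:
  i=0: ✓ (witness j=1)
  i=1: ✓ (witness j=2)
  i=2: ✓ (witness j=3)
  i=3: ✓ (witness j=4)
  i=4: ✓ (witness j=5)
  i=5: ✓ (witness j=6)
  i=6: ✗ (none in [7,7])
  i=7: ✓ (witness j=8)
  i=8: ✓ (witness j=9)
  i=9: ✗ (none in [10,10])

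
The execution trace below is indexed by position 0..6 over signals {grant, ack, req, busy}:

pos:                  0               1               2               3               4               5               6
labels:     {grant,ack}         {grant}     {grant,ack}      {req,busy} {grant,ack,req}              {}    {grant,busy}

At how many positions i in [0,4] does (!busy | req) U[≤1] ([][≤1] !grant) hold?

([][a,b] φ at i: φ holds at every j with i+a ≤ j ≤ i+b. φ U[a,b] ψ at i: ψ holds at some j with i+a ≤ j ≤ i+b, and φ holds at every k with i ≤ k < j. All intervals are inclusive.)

0

Evaluate at each i in [0,4]:
  i=0: ✗ (no rhs in [0,1])
  i=1: ✗ (no rhs in [1,2])
  i=2: ✗ (no rhs in [2,3])
  i=3: ✗ (no rhs in [3,4])
  i=4: ✗ (no rhs in [4,5])
Positions where it holds: {} → 0.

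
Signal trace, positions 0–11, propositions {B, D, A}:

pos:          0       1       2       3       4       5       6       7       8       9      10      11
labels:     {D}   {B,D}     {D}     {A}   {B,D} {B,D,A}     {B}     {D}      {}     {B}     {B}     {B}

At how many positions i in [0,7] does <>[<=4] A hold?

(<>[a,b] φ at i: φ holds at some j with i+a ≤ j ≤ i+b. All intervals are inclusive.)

6

Evaluate at each i in [0,7]:
  i=0: ✓ (witness j=3)
  i=1: ✓ (witness j=3)
  i=2: ✓ (witness j=3)
  i=3: ✓ (witness j=3)
  i=4: ✓ (witness j=5)
  i=5: ✓ (witness j=5)
  i=6: ✗ (none in [6,10])
  i=7: ✗ (none in [7,11])
Positions where it holds: {0, 1, 2, 3, 4, 5} → 6.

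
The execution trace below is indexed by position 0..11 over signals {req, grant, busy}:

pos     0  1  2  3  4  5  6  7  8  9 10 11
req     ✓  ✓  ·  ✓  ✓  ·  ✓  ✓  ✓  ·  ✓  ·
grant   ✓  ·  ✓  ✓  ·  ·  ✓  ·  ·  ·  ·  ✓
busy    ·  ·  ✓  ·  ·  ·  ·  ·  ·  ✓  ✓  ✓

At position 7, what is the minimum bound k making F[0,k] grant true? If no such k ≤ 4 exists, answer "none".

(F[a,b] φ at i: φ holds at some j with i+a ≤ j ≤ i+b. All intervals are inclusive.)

Scan j = 7,8,… for grant:
  j=7: fails
  j=8: fails
  j=9: fails
  j=10: fails
  j=11: holds
First hit at j=11, so smallest k = 11-7 = 4.

4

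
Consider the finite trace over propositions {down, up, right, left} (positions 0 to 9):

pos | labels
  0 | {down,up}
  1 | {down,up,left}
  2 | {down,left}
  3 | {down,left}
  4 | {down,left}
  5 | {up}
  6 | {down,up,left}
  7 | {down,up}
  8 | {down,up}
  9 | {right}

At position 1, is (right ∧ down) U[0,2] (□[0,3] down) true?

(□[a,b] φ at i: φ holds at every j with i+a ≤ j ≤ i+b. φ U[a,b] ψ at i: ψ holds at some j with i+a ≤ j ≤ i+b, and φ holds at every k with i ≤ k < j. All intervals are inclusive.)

Need some j in [1,3] with □[0,3] down, and (right ∧ down) at every k in [1,j-1].
  j=1: □[0,3] down holds; no prefix to check → satisfied.

True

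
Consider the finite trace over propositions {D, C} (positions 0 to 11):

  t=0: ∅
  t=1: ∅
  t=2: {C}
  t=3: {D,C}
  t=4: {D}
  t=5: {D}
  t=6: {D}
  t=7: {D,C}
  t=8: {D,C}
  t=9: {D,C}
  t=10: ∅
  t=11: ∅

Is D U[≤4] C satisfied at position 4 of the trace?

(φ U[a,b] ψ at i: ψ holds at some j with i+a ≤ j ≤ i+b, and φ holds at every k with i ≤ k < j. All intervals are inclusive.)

True

Need some j in [4,8] with C, and D at every k in [4,j-1].
  j=4: C false.
  j=5: C false.
  j=6: C false.
  j=7: C holds; D holds at every k in [4,6] → satisfied.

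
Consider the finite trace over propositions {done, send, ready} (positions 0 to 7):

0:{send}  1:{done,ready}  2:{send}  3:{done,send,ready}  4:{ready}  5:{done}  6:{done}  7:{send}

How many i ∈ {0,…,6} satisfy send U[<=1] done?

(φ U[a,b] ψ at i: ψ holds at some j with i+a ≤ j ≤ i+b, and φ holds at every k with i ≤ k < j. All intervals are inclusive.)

6

Evaluate at each i in [0,6]:
  i=0: ✓ (rhs at j=1; lhs holds on [0,0])
  i=1: ✓ (rhs at j=1)
  i=2: ✓ (rhs at j=3; lhs holds on [2,2])
  i=3: ✓ (rhs at j=3)
  i=4: ✗ (lhs fails at k=4 before rhs at j=5)
  i=5: ✓ (rhs at j=5)
  i=6: ✓ (rhs at j=6)
Positions where it holds: {0, 1, 2, 3, 5, 6} → 6.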